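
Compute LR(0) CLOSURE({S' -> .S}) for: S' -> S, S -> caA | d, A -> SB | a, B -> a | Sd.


Start: S' -> .S
For each item with dot before a nonterminal B, add B -> .γ for every B-production
Closure: [S' -> .S, S -> .caA, S -> .d]


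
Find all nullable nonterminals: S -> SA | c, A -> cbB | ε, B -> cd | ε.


A nonterminal is nullable iff some alternative derives ε (directly, or every symbol in it is nullable)
Nullable: {A, B}


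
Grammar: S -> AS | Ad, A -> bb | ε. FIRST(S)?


Per alternative of S: FIRST(AS) = {b, d}; FIRST(Ad) = {b, d}
FIRST(S) = {b, d}


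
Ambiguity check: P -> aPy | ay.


balanced a^n…y^n: each string has a unique parse
Unambiguous


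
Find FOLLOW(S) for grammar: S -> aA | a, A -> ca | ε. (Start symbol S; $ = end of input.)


$ ∈ FOLLOW(S). For each A -> αBβ: add FIRST(β)\{ε} to FOLLOW(B); if β nullable, add FOLLOW(A).
FOLLOW(S) = {$}


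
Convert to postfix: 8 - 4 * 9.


* has higher precedence, evaluate 4*9 first
Postfix: 8 4 9 * -


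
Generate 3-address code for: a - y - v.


Break into single-operator statements:
t1 = a - y
t2 = t1 - v


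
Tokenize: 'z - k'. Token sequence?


Scan left to right, longest-match per lexeme
Tokens: ID(z), OP(-), ID(k)


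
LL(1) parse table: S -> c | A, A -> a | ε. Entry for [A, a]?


For [A, a]: 'a' ∈ FIRST(a)
Entry: A -> a


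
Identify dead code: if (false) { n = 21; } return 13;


condition is constant false, so the whole block is unreachable
Dead: 'if (false) { n = 21; }'


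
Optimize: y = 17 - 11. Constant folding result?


17 - 11 = 6 at compile time
Optimized: y = 6


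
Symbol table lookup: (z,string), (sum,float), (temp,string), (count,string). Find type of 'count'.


Lookup 'count' → type string


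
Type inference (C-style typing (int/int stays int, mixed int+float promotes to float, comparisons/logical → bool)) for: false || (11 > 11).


Operand types: bool || bool
Rule: logical operators take bool operands and yield bool
Result type: bool


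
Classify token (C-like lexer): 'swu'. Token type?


Pattern: letter/underscore followed by alphanumerics, not a keyword
Type: IDENTIFIER


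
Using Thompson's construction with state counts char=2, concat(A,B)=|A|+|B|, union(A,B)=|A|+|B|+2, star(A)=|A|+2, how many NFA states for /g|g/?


Syntax tree has 2 char leaf(s), 1 union(s), 0 star(s)
chars contribute 2×2 = 4; each union adds +2; each star adds +2
Total: 4 + 2 + 0 = 6 states


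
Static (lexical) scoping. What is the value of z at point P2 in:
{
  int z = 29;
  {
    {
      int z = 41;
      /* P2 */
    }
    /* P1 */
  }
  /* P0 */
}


z declared in the same block as P2
z = 41


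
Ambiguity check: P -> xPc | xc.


balanced x^n…c^n: each string has a unique parse
Unambiguous


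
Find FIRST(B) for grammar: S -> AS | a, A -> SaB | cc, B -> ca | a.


Per alternative of B: FIRST(ca) = {c}; FIRST(a) = {a}
FIRST(B) = {a, c}


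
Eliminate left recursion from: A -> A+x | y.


Left-recursive alternatives: A+x; non-recursive: y
Introduce A': A -> yA', A' -> +xA' | ε


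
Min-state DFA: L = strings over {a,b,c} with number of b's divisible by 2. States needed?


Track (count of b) mod 2: states 0..1, accept at 0
Minimal DFA: 2 states


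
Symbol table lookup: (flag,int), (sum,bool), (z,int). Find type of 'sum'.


Lookup 'sum' → type bool


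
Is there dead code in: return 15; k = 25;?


statement follows a return and is unreachable
Dead: 'k = 25'


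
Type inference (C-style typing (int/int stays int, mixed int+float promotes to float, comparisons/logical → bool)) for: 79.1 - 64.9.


Operand types: float - float
Rule: mixed int/float promotes to float; int/int stays int
Result type: float


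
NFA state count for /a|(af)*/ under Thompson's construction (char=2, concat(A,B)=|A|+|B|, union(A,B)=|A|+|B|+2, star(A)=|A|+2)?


Syntax tree has 3 char leaf(s), 1 union(s), 1 star(s)
chars contribute 3×2 = 6; each union adds +2; each star adds +2
Total: 6 + 2 + 2 = 10 states


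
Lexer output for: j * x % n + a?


Scan left to right, longest-match per lexeme
Tokens: ID(j), OP(*), ID(x), OP(%), ID(n), OP(+), ID(a)


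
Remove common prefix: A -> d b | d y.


Common prefix: 'd'
Factored: A -> d A', A' -> b | y


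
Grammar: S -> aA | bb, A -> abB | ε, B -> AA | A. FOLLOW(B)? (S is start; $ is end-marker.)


$ ∈ FOLLOW(S). For each A -> αBβ: add FIRST(β)\{ε} to FOLLOW(B); if β nullable, add FOLLOW(A).
FOLLOW(B) = {$, a}


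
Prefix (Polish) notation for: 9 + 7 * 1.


'*' binds tighter: tree is (+ 9 (* 7 1))
Prefix: + 9 * 7 1


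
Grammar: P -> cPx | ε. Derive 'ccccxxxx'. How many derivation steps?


Derivation: P => cPx => ccPxx => cccPxxx => ccccPxxxx => ccccxxxx
Steps: 5


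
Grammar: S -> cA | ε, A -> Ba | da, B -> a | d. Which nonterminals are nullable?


A nonterminal is nullable iff some alternative derives ε (directly, or every symbol in it is nullable)
Nullable: {S}


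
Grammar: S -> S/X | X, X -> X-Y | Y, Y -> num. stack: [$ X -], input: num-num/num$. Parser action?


no handle; shift 'num'
Action: shift


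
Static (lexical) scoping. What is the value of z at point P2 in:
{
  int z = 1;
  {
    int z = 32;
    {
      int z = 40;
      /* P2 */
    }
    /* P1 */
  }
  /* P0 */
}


z declared in the same block as P2
z = 40


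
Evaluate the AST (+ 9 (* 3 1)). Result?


Evaluate inner: (* 3 1) = 3
Evaluate root: (+ 9 3) = 12
Result: 12


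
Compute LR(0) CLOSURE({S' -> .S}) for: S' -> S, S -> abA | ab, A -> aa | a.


Start: S' -> .S
For each item with dot before a nonterminal B, add B -> .γ for every B-production
Closure: [S' -> .S, S -> .abA, S -> .ab]


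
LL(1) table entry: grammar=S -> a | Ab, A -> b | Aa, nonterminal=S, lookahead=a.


For [S, a]: 'a' ∈ FIRST(a)
Entry: S -> a


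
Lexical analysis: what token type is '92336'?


Pattern: digits only
Type: INTEGER_LITERAL


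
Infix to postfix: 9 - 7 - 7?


Left to right (same or higher precedence on left)
Postfix: 9 7 - 7 -


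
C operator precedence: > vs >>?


'>>' is shift (level 8); '>' is relational (level 7)
Higher level binds tighter
'>>' has higher precedence than '>'


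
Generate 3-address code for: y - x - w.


Break into single-operator statements:
t1 = y - x
t2 = t1 - w


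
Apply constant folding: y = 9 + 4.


9 + 4 = 13 at compile time
Optimized: y = 13


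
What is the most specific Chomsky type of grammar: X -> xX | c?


Right-linear: every RHS is a terminal or a terminal followed by one nonterminal
Classification: Type 3 (Regular)


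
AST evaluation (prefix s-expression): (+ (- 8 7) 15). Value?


Evaluate inner: (- 8 7) = 1
Evaluate root: (+ 1 15) = 16
Result: 16


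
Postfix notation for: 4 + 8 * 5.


* has higher precedence, evaluate 8*5 first
Postfix: 4 8 5 * +


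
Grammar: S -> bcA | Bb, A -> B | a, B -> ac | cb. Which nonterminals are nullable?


A nonterminal is nullable iff some alternative derives ε (directly, or every symbol in it is nullable)
Nullable: {}


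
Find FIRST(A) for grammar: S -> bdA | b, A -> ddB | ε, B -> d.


Per alternative of A: FIRST(ddB) = {d}; FIRST(ε) = {ε}
FIRST(A) = {d, ε}


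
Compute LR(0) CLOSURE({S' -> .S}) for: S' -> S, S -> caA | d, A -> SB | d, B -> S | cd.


Start: S' -> .S
For each item with dot before a nonterminal B, add B -> .γ for every B-production
Closure: [S' -> .S, S -> .caA, S -> .d]


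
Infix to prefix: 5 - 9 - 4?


left-to-right (same/higher precedence on left): tree is (- (- 5 9) 4)
Prefix: - - 5 9 4


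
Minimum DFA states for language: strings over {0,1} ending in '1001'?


Track the longest suffix of input matching a prefix of '1001': 5 classes (prefixes of length 0..4)
Minimal DFA: 5 states


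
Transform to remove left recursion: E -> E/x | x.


Left-recursive alternatives: E/x; non-recursive: x
Introduce E': E -> xE', E' -> /xE' | ε


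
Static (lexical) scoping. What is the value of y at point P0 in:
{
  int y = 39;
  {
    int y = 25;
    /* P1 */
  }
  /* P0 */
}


y declared in the same block as P0
y = 39


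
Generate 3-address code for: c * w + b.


Break into single-operator statements:
t1 = c * w
t2 = t1 + b


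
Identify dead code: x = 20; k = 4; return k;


x is assigned but never read
Dead: 'x = 20'


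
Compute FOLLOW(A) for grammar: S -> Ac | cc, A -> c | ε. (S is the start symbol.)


$ ∈ FOLLOW(S). For each A -> αBβ: add FIRST(β)\{ε} to FOLLOW(B); if β nullable, add FOLLOW(A).
FOLLOW(A) = {c}


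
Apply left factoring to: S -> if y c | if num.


Common prefix: 'if'
Factored: S -> if S', S' -> y c | num


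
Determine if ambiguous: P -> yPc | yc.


balanced y^n…c^n: each string has a unique parse
Unambiguous


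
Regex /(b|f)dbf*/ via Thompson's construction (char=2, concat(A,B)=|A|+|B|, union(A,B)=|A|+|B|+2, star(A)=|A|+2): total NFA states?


Syntax tree has 5 char leaf(s), 1 union(s), 1 star(s)
chars contribute 5×2 = 10; each union adds +2; each star adds +2
Total: 10 + 2 + 2 = 14 states


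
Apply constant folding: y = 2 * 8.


2 * 8 = 16 at compile time
Optimized: y = 16


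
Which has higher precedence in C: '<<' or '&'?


'<<' is shift (level 8); '&' is bitwise AND (level 5)
Higher level binds tighter
'<<' has higher precedence than '&'


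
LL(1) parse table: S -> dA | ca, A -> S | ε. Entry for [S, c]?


For [S, c]: 'c' ∈ FIRST(ca)
Entry: S -> ca


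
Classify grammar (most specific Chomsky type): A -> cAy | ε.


Single nonterminal LHS, but c^n y^n is not regular
Classification: Type 2 (Context-Free)


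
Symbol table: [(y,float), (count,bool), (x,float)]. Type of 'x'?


Lookup 'x' → type float


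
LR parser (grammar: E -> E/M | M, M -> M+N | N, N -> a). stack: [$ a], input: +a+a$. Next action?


'a' on top is the handle for N -> a
Action: reduce (N -> a)


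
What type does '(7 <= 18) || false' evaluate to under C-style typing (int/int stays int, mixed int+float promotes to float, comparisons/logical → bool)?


Operand types: bool || bool
Rule: logical operators take bool operands and yield bool
Result type: bool


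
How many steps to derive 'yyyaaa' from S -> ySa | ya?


Derivation: S => ySa => yySaa => yyyaaa
Steps: 3


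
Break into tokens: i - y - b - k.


Scan left to right, longest-match per lexeme
Tokens: ID(i), OP(-), ID(y), OP(-), ID(b), OP(-), ID(k)


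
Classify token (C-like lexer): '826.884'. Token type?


Pattern: digits with a decimal point
Type: FLOAT_LITERAL


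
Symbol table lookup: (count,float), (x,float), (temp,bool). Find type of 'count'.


Lookup 'count' → type float


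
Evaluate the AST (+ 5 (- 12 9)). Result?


Evaluate inner: (- 12 9) = 3
Evaluate root: (+ 5 3) = 8
Result: 8


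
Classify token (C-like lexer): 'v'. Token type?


Pattern: letter/underscore followed by alphanumerics, not a keyword
Type: IDENTIFIER


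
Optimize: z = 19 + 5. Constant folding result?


19 + 5 = 24 at compile time
Optimized: z = 24


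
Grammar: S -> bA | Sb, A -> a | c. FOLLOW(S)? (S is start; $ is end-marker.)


$ ∈ FOLLOW(S). For each A -> αBβ: add FIRST(β)\{ε} to FOLLOW(B); if β nullable, add FOLLOW(A).
FOLLOW(S) = {$, b}


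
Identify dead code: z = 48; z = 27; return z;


first assignment to z is overwritten before any read
Dead: 'z = 48'


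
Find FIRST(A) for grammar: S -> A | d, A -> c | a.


Per alternative of A: FIRST(c) = {c}; FIRST(a) = {a}
FIRST(A) = {a, c}


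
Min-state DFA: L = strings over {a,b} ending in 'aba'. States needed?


Track the longest suffix of input matching a prefix of 'aba': 4 classes (prefixes of length 0..3)
Minimal DFA: 4 states


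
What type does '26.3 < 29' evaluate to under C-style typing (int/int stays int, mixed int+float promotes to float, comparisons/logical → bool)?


Operand types: float < int
Rule: comparison yields bool
Result type: bool


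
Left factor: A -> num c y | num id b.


Common prefix: 'num'
Factored: A -> num A', A' -> c y | id b


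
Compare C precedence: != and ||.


'!=' is equality (level 6); '||' is logical OR (level 1)
Higher level binds tighter
'!=' has higher precedence than '||'


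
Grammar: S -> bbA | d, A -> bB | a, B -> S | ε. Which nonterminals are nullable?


A nonterminal is nullable iff some alternative derives ε (directly, or every symbol in it is nullable)
Nullable: {B}


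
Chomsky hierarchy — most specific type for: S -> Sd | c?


Left-linear: every RHS is a terminal or one nonterminal followed by a terminal
Classification: Type 3 (Regular)


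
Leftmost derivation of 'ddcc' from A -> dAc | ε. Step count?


Derivation: A => dAc => ddAcc => ddcc
Steps: 3


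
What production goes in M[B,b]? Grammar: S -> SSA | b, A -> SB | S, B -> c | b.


For [B, b]: 'b' ∈ FIRST(b)
Entry: B -> b


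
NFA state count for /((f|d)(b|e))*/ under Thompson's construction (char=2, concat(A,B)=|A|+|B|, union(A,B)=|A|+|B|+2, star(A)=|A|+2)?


Syntax tree has 4 char leaf(s), 2 union(s), 1 star(s)
chars contribute 4×2 = 8; each union adds +2; each star adds +2
Total: 8 + 4 + 2 = 14 states


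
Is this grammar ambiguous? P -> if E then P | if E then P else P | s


dangling else: 'if E then if E then s else s' parses two ways
Ambiguous


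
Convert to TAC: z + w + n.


Break into single-operator statements:
t1 = z + w
t2 = t1 + n


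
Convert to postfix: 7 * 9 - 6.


Left to right (same or higher precedence on left)
Postfix: 7 9 * 6 -


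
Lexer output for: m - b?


Scan left to right, longest-match per lexeme
Tokens: ID(m), OP(-), ID(b)


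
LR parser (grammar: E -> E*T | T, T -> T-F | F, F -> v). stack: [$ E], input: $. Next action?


start symbol E on stack, input exhausted
Action: accept


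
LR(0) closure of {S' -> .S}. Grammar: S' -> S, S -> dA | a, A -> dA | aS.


Start: S' -> .S
For each item with dot before a nonterminal B, add B -> .γ for every B-production
Closure: [S' -> .S, S -> .dA, S -> .a]


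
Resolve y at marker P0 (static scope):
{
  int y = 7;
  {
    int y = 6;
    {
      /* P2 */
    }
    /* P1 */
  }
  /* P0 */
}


y declared in the same block as P0
y = 7


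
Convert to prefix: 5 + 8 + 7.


left-to-right (same/higher precedence on left): tree is (+ (+ 5 8) 7)
Prefix: + + 5 8 7


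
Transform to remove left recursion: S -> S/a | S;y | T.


Left-recursive alternatives: S/a, S;y; non-recursive: T
Introduce S': S -> TS', S' -> /aS' | ;yS' | ε


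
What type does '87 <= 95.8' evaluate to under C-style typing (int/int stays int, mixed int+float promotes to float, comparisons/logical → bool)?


Operand types: int <= float
Rule: comparison yields bool
Result type: bool


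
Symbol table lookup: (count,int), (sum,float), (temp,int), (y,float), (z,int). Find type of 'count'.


Lookup 'count' → type int


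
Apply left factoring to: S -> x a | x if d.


Common prefix: 'x'
Factored: S -> x S', S' -> a | if d


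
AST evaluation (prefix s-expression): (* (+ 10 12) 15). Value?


Evaluate inner: (+ 10 12) = 22
Evaluate root: (* 22 15) = 330
Result: 330


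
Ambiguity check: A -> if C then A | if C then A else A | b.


dangling else: 'if C then if C then b else b' parses two ways
Ambiguous


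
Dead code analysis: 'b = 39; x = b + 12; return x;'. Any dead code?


b is read by x's definition; x is returned
No dead code


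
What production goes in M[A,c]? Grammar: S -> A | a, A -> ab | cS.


For [A, c]: 'c' ∈ FIRST(cS)
Entry: A -> cS


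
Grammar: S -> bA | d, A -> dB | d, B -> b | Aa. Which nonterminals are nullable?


A nonterminal is nullable iff some alternative derives ε (directly, or every symbol in it is nullable)
Nullable: {}


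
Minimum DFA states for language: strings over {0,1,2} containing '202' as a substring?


KMP-style automaton: 3 progress states + 1 absorbing accept = 4
Minimal DFA: 4 states


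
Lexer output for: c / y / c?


Scan left to right, longest-match per lexeme
Tokens: ID(c), OP(/), ID(y), OP(/), ID(c)


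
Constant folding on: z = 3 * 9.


3 * 9 = 27 at compile time
Optimized: z = 27


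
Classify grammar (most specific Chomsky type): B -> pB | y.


Right-linear: every RHS is a terminal or a terminal followed by one nonterminal
Classification: Type 3 (Regular)


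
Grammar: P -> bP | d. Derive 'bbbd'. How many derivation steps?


Derivation: P => bP => bbP => bbbP => bbbd
Steps: 4


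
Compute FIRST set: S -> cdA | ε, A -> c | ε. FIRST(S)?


Per alternative of S: FIRST(cdA) = {c}; FIRST(ε) = {ε}
FIRST(S) = {c, ε}


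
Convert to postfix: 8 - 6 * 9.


* has higher precedence, evaluate 6*9 first
Postfix: 8 6 9 * -


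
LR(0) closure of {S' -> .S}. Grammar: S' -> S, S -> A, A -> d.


Start: S' -> .S
For each item with dot before a nonterminal B, add B -> .γ for every B-production
Closure: [S' -> .S, S -> .A, A -> .d]


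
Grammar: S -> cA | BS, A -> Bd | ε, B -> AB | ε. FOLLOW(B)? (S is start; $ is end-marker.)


$ ∈ FOLLOW(S). For each A -> αBβ: add FIRST(β)\{ε} to FOLLOW(B); if β nullable, add FOLLOW(A).
FOLLOW(B) = {c, d}


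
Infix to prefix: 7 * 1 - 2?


left-to-right (same/higher precedence on left): tree is (- (* 7 1) 2)
Prefix: - * 7 1 2


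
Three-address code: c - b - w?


Break into single-operator statements:
t1 = c - b
t2 = t1 - w


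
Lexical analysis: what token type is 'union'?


Pattern: reserved word
Type: KEYWORD


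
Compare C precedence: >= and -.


'-' is additive (level 9); '>=' is relational (level 7)
Higher level binds tighter
'-' has higher precedence than '>='


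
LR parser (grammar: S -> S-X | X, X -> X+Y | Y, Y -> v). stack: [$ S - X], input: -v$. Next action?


handle 'S-X' on top; lookahead ∈ FOLLOW(S) = {-, $}
Action: reduce (S -> S-X)


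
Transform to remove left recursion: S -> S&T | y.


Left-recursive alternatives: S&T; non-recursive: y
Introduce S': S -> yS', S' -> &TS' | ε


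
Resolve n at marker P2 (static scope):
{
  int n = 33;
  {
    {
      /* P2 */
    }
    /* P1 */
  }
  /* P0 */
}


P2's block does not declare n; resolves to the enclosing declaration at depth 0
n = 33


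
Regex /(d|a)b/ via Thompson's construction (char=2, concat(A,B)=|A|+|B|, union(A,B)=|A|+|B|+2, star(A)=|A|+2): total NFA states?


Syntax tree has 3 char leaf(s), 1 union(s), 0 star(s)
chars contribute 3×2 = 6; each union adds +2; each star adds +2
Total: 6 + 2 + 0 = 8 states


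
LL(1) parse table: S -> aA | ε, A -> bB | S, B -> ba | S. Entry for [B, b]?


For [B, b]: 'b' ∈ FIRST(ba)
Entry: B -> ba


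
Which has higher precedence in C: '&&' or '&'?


'&' is bitwise AND (level 5); '&&' is logical AND (level 2)
Higher level binds tighter
'&' has higher precedence than '&&'


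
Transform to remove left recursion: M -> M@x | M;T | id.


Left-recursive alternatives: M@x, M;T; non-recursive: id
Introduce M': M -> idM', M' -> @xM' | ;TM' | ε


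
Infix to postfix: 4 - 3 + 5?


Left to right (same or higher precedence on left)
Postfix: 4 3 - 5 +


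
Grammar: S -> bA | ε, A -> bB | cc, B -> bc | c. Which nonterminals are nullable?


A nonterminal is nullable iff some alternative derives ε (directly, or every symbol in it is nullable)
Nullable: {S}


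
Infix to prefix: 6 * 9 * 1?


left-to-right (same/higher precedence on left): tree is (* (* 6 9) 1)
Prefix: * * 6 9 1


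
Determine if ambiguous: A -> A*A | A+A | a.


'a*a+a' has two parse trees (no precedence encoded between * and +)
Ambiguous


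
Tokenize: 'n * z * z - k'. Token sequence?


Scan left to right, longest-match per lexeme
Tokens: ID(n), OP(*), ID(z), OP(*), ID(z), OP(-), ID(k)


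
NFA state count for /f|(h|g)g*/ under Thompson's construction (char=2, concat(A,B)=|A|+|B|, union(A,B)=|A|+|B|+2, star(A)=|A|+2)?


Syntax tree has 4 char leaf(s), 2 union(s), 1 star(s)
chars contribute 4×2 = 8; each union adds +2; each star adds +2
Total: 8 + 4 + 2 = 14 states


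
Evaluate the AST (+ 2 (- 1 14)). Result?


Evaluate inner: (- 1 14) = -13
Evaluate root: (+ 2 -13) = -11
Result: -11


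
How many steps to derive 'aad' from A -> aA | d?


Derivation: A => aA => aaA => aad
Steps: 3


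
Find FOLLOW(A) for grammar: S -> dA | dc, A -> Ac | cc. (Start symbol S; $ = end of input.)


$ ∈ FOLLOW(S). For each A -> αBβ: add FIRST(β)\{ε} to FOLLOW(B); if β nullable, add FOLLOW(A).
FOLLOW(A) = {$, c}


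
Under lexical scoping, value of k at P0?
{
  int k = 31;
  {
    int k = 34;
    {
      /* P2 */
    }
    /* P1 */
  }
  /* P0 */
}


k declared in the same block as P0
k = 31


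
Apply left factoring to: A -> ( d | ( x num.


Common prefix: '('
Factored: A -> ( A', A' -> d | x num


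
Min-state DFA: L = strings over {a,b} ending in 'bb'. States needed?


Track the longest suffix of input matching a prefix of 'bb': 3 classes (prefixes of length 0..2)
Minimal DFA: 3 states


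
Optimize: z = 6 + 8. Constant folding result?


6 + 8 = 14 at compile time
Optimized: z = 14


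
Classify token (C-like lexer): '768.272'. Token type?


Pattern: digits with a decimal point
Type: FLOAT_LITERAL


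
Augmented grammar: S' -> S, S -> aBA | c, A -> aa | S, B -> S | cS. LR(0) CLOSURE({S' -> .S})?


Start: S' -> .S
For each item with dot before a nonterminal B, add B -> .γ for every B-production
Closure: [S' -> .S, S -> .aBA, S -> .c]


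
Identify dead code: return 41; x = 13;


statement follows a return and is unreachable
Dead: 'x = 13'


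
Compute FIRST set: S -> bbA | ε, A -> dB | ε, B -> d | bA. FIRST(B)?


Per alternative of B: FIRST(d) = {d}; FIRST(bA) = {b}
FIRST(B) = {b, d}


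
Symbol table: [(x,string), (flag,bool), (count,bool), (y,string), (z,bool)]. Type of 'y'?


Lookup 'y' → type string


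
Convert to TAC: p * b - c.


Break into single-operator statements:
t1 = p * b
t2 = t1 - c


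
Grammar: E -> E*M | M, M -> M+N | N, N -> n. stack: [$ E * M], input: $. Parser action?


handle 'E*M' on top; lookahead ∈ FOLLOW(E) = {*, $}
Action: reduce (E -> E*M)


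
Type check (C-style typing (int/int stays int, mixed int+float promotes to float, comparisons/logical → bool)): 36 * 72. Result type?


Operand types: int * int
Rule: mixed int/float promotes to float; int/int stays int
Result type: int


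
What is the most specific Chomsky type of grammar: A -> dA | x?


Right-linear: every RHS is a terminal or a terminal followed by one nonterminal
Classification: Type 3 (Regular)


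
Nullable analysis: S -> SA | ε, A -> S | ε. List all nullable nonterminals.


A nonterminal is nullable iff some alternative derives ε (directly, or every symbol in it is nullable)
Nullable: {A, S}


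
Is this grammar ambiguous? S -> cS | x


right-linear, alternatives start with distinct terminals 'c' vs 'x': unique leftmost derivation
Unambiguous


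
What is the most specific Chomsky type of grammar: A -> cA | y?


Right-linear: every RHS is a terminal or a terminal followed by one nonterminal
Classification: Type 3 (Regular)


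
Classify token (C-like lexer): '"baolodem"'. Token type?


Pattern: double-quoted sequence
Type: STRING_LITERAL


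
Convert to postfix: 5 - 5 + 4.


Left to right (same or higher precedence on left)
Postfix: 5 5 - 4 +


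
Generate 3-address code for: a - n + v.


Break into single-operator statements:
t1 = a - n
t2 = t1 + v


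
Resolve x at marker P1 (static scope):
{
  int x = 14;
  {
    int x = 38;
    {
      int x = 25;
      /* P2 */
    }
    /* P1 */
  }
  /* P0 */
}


x declared in the same block as P1
x = 38


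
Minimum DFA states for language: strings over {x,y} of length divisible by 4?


Track length mod 4: states 0..3, accept at 0
Minimal DFA: 4 states


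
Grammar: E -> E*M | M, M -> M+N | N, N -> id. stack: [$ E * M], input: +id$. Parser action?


'+' can extend M; shift to build M -> M+N
Action: shift


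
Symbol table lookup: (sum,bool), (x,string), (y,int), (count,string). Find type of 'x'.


Lookup 'x' → type string


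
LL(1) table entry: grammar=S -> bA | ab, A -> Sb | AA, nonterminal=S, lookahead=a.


For [S, a]: 'a' ∈ FIRST(ab)
Entry: S -> ab


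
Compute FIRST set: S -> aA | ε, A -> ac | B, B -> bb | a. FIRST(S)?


Per alternative of S: FIRST(aA) = {a}; FIRST(ε) = {ε}
FIRST(S) = {a, ε}


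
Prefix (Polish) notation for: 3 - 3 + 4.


left-to-right (same/higher precedence on left): tree is (+ (- 3 3) 4)
Prefix: + - 3 3 4


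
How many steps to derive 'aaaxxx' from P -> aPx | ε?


Derivation: P => aPx => aaPxx => aaaPxxx => aaaxxx
Steps: 4


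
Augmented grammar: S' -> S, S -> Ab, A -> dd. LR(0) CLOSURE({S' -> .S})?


Start: S' -> .S
For each item with dot before a nonterminal B, add B -> .γ for every B-production
Closure: [S' -> .S, S -> .Ab, A -> .dd]


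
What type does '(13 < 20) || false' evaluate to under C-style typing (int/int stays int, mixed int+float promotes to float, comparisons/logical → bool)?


Operand types: bool || bool
Rule: logical operators take bool operands and yield bool
Result type: bool


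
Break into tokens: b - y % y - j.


Scan left to right, longest-match per lexeme
Tokens: ID(b), OP(-), ID(y), OP(%), ID(y), OP(-), ID(j)


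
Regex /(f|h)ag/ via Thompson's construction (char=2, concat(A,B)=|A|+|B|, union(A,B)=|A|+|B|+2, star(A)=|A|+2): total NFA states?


Syntax tree has 4 char leaf(s), 1 union(s), 0 star(s)
chars contribute 4×2 = 8; each union adds +2; each star adds +2
Total: 8 + 2 + 0 = 10 states


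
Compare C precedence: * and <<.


'*' is multiplicative (level 10); '<<' is shift (level 8)
Higher level binds tighter
'*' has higher precedence than '<<'


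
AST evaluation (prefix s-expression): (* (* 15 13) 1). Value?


Evaluate inner: (* 15 13) = 195
Evaluate root: (* 195 1) = 195
Result: 195


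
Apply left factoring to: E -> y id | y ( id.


Common prefix: 'y'
Factored: E -> y E', E' -> id | ( id


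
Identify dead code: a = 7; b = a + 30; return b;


a is read by b's definition; b is returned
No dead code


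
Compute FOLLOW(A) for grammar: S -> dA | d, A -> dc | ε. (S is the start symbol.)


$ ∈ FOLLOW(S). For each A -> αBβ: add FIRST(β)\{ε} to FOLLOW(B); if β nullable, add FOLLOW(A).
FOLLOW(A) = {$}


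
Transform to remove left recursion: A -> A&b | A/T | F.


Left-recursive alternatives: A&b, A/T; non-recursive: F
Introduce A': A -> FA', A' -> &bA' | /TA' | ε


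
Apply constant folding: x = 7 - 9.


7 - 9 = -2 at compile time
Optimized: x = -2


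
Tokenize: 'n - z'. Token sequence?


Scan left to right, longest-match per lexeme
Tokens: ID(n), OP(-), ID(z)


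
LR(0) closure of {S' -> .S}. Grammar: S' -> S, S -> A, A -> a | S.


Start: S' -> .S
For each item with dot before a nonterminal B, add B -> .γ for every B-production
Closure: [S' -> .S, S -> .A, A -> .a, A -> .S]


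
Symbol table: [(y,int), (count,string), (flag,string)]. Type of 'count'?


Lookup 'count' → type string


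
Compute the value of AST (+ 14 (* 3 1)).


Evaluate inner: (* 3 1) = 3
Evaluate root: (+ 14 3) = 17
Result: 17


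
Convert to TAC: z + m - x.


Break into single-operator statements:
t1 = z + m
t2 = t1 - x


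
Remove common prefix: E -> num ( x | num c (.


Common prefix: 'num'
Factored: E -> num E', E' -> ( x | c (


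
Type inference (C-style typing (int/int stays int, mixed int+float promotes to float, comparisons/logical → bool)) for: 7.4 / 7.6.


Operand types: float / float
Rule: mixed int/float promotes to float; int/int stays int
Result type: float


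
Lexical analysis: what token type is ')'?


Pattern: delimiter/punctuation
Type: PUNCTUATION


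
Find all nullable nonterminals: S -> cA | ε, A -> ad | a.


A nonterminal is nullable iff some alternative derives ε (directly, or every symbol in it is nullable)
Nullable: {S}


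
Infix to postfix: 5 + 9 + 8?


Left to right (same or higher precedence on left)
Postfix: 5 9 + 8 +


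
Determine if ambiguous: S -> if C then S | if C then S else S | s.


dangling else: 'if C then if C then s else s' parses two ways
Ambiguous


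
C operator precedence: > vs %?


'%' is multiplicative (level 10); '>' is relational (level 7)
Higher level binds tighter
'%' has higher precedence than '>'


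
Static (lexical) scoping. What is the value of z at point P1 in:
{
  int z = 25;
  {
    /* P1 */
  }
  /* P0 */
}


P1's block does not declare z; resolves to the enclosing declaration at depth 0
z = 25


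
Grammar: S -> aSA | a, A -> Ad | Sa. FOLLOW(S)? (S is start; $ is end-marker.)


$ ∈ FOLLOW(S). For each A -> αBβ: add FIRST(β)\{ε} to FOLLOW(B); if β nullable, add FOLLOW(A).
FOLLOW(S) = {$, a}


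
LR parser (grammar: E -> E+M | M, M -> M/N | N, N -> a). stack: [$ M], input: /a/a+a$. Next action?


shift '/' to continue M -> M/N
Action: shift


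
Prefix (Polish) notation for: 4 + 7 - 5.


left-to-right (same/higher precedence on left): tree is (- (+ 4 7) 5)
Prefix: - + 4 7 5


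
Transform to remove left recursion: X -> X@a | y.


Left-recursive alternatives: X@a; non-recursive: y
Introduce X': X -> yX', X' -> @aX' | ε


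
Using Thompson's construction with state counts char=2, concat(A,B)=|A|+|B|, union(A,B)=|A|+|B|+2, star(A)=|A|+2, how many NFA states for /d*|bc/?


Syntax tree has 3 char leaf(s), 1 union(s), 1 star(s)
chars contribute 3×2 = 6; each union adds +2; each star adds +2
Total: 6 + 2 + 2 = 10 states


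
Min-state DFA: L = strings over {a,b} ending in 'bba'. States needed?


Track the longest suffix of input matching a prefix of 'bba': 4 classes (prefixes of length 0..3)
Minimal DFA: 4 states


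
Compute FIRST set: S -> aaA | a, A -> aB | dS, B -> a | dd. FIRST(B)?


Per alternative of B: FIRST(a) = {a}; FIRST(dd) = {d}
FIRST(B) = {a, d}


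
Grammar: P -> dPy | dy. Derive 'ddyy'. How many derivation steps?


Derivation: P => dPy => ddyy
Steps: 2


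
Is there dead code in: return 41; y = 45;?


statement follows a return and is unreachable
Dead: 'y = 45'


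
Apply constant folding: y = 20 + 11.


20 + 11 = 31 at compile time
Optimized: y = 31


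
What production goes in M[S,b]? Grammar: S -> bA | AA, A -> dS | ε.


For [S, b]: 'b' ∈ FIRST(bA)
Entry: S -> bA


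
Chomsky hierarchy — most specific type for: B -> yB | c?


Right-linear: every RHS is a terminal or a terminal followed by one nonterminal
Classification: Type 3 (Regular)


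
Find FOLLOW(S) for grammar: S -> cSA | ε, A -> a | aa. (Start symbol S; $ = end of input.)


$ ∈ FOLLOW(S). For each A -> αBβ: add FIRST(β)\{ε} to FOLLOW(B); if β nullable, add FOLLOW(A).
FOLLOW(S) = {$, a}


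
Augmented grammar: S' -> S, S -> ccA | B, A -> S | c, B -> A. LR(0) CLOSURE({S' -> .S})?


Start: S' -> .S
For each item with dot before a nonterminal B, add B -> .γ for every B-production
Closure: [S' -> .S, S -> .ccA, S -> .B, B -> .A, A -> .S, A -> .c]


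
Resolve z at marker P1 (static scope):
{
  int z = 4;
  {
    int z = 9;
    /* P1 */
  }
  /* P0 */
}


z declared in the same block as P1
z = 9


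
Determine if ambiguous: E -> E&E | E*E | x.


'x&x*x' has two parse trees (no precedence encoded between & and *)
Ambiguous


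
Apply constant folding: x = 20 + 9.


20 + 9 = 29 at compile time
Optimized: x = 29


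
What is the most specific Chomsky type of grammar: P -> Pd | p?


Left-linear: every RHS is a terminal or one nonterminal followed by a terminal
Classification: Type 3 (Regular)


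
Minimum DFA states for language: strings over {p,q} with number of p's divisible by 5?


Track (count of p) mod 5: states 0..4, accept at 0
Minimal DFA: 5 states


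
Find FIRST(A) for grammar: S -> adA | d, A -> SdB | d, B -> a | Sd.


Per alternative of A: FIRST(SdB) = {a, d}; FIRST(d) = {d}
FIRST(A) = {a, d}


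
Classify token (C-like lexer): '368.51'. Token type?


Pattern: digits with a decimal point
Type: FLOAT_LITERAL


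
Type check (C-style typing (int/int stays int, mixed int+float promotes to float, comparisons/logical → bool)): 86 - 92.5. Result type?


Operand types: int - float
Rule: mixed int/float promotes to float; int/int stays int
Result type: float


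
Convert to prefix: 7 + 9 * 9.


'*' binds tighter: tree is (+ 7 (* 9 9))
Prefix: + 7 * 9 9


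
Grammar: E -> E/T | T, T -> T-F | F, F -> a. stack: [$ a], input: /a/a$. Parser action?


'a' on top is the handle for F -> a
Action: reduce (F -> a)


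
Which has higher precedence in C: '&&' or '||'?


'&&' is logical AND (level 2); '||' is logical OR (level 1)
Higher level binds tighter
'&&' has higher precedence than '||'


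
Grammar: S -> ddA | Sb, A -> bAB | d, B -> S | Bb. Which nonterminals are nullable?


A nonterminal is nullable iff some alternative derives ε (directly, or every symbol in it is nullable)
Nullable: {}


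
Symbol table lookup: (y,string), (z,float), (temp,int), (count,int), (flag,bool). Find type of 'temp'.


Lookup 'temp' → type int


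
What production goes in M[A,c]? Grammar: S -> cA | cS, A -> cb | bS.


For [A, c]: 'c' ∈ FIRST(cb)
Entry: A -> cb


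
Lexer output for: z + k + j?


Scan left to right, longest-match per lexeme
Tokens: ID(z), OP(+), ID(k), OP(+), ID(j)


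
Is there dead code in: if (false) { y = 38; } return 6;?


condition is constant false, so the whole block is unreachable
Dead: 'if (false) { y = 38; }'


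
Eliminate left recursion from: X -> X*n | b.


Left-recursive alternatives: X*n; non-recursive: b
Introduce X': X -> bX', X' -> *nX' | ε


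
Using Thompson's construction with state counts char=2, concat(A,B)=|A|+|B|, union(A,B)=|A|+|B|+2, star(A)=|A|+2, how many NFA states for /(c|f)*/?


Syntax tree has 2 char leaf(s), 1 union(s), 1 star(s)
chars contribute 2×2 = 4; each union adds +2; each star adds +2
Total: 4 + 2 + 2 = 8 states


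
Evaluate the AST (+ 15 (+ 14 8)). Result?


Evaluate inner: (+ 14 8) = 22
Evaluate root: (+ 15 22) = 37
Result: 37


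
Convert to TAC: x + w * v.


Break into single-operator statements:
t1 = w * v
t2 = x + t1


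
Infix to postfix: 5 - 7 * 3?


* has higher precedence, evaluate 7*3 first
Postfix: 5 7 3 * -


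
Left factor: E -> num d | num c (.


Common prefix: 'num'
Factored: E -> num E', E' -> d | c (


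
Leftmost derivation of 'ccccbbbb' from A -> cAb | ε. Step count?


Derivation: A => cAb => ccAbb => cccAbbb => ccccAbbbb => ccccbbbb
Steps: 5


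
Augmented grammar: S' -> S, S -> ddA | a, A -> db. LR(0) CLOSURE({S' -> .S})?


Start: S' -> .S
For each item with dot before a nonterminal B, add B -> .γ for every B-production
Closure: [S' -> .S, S -> .ddA, S -> .a]


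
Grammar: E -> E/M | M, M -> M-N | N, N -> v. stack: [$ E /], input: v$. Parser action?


no handle ('E/' is not any RHS); shift 'v'
Action: shift


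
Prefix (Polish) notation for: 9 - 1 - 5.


left-to-right (same/higher precedence on left): tree is (- (- 9 1) 5)
Prefix: - - 9 1 5


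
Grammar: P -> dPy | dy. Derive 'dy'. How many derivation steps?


Derivation: P => dy
Steps: 1


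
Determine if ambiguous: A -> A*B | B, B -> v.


precedence layered via separate nonterminal B: deterministic
Unambiguous


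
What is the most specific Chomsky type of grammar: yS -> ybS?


LHS has context (more than one symbol) and |LHS| ≤ |RHS|
Classification: Type 1 (Context-Sensitive)


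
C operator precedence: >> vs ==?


'>>' is shift (level 8); '==' is equality (level 6)
Higher level binds tighter
'>>' has higher precedence than '=='


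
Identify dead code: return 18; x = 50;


statement follows a return and is unreachable
Dead: 'x = 50'


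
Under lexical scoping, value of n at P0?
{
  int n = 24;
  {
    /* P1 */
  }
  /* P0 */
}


n declared in the same block as P0
n = 24


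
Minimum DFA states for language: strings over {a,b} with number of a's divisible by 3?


Track (count of a) mod 3: states 0..2, accept at 0
Minimal DFA: 3 states


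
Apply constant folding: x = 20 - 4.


20 - 4 = 16 at compile time
Optimized: x = 16


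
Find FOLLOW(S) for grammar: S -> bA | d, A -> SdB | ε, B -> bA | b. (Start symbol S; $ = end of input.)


$ ∈ FOLLOW(S). For each A -> αBβ: add FIRST(β)\{ε} to FOLLOW(B); if β nullable, add FOLLOW(A).
FOLLOW(S) = {$, d}


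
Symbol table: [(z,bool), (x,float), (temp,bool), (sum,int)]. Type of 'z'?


Lookup 'z' → type bool


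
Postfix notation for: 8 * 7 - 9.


Left to right (same or higher precedence on left)
Postfix: 8 7 * 9 -


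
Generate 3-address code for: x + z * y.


Break into single-operator statements:
t1 = z * y
t2 = x + t1


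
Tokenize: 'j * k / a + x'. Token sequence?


Scan left to right, longest-match per lexeme
Tokens: ID(j), OP(*), ID(k), OP(/), ID(a), OP(+), ID(x)


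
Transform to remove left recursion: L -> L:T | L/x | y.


Left-recursive alternatives: L:T, L/x; non-recursive: y
Introduce L': L -> yL', L' -> :TL' | /xL' | ε


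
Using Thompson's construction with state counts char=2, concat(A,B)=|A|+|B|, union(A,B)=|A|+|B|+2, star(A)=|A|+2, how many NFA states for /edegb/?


Syntax tree has 5 char leaf(s), 0 union(s), 0 star(s)
chars contribute 5×2 = 10; each union adds +2; each star adds +2
Total: 10 + 0 + 0 = 10 states


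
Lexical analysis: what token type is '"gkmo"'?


Pattern: double-quoted sequence
Type: STRING_LITERAL


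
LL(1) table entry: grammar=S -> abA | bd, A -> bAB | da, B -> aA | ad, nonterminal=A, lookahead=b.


For [A, b]: 'b' ∈ FIRST(bAB)
Entry: A -> bAB


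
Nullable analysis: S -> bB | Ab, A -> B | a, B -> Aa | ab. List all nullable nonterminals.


A nonterminal is nullable iff some alternative derives ε (directly, or every symbol in it is nullable)
Nullable: {}


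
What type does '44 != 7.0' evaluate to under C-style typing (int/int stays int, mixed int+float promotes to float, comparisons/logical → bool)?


Operand types: int != float
Rule: comparison yields bool
Result type: bool


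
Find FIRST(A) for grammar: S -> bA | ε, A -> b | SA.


Per alternative of A: FIRST(b) = {b}; FIRST(SA) = {b}
FIRST(A) = {b}


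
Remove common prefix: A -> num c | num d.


Common prefix: 'num'
Factored: A -> num A', A' -> c | d


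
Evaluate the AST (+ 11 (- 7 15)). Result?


Evaluate inner: (- 7 15) = -8
Evaluate root: (+ 11 -8) = 3
Result: 3


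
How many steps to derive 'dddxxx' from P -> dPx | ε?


Derivation: P => dPx => ddPxx => dddPxxx => dddxxx
Steps: 4


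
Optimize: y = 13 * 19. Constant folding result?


13 * 19 = 247 at compile time
Optimized: y = 247


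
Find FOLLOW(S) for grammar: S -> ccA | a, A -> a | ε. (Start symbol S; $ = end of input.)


$ ∈ FOLLOW(S). For each A -> αBβ: add FIRST(β)\{ε} to FOLLOW(B); if β nullable, add FOLLOW(A).
FOLLOW(S) = {$}
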